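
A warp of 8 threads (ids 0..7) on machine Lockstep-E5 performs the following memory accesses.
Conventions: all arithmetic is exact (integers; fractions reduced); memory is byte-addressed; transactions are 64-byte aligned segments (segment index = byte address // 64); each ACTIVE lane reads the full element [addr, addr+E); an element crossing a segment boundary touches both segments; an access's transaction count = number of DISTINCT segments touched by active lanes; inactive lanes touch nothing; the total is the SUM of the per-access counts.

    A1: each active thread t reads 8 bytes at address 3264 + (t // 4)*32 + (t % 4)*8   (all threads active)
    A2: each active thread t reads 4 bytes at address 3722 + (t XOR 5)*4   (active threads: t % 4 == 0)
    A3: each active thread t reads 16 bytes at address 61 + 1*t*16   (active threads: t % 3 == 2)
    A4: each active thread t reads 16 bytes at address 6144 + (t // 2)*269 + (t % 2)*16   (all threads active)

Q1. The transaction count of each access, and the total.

A1: 1 transaction
A2: 1 transaction
A3: 2 transactions
A4: 5 transactions

Answer: 1,1,2,5; total 9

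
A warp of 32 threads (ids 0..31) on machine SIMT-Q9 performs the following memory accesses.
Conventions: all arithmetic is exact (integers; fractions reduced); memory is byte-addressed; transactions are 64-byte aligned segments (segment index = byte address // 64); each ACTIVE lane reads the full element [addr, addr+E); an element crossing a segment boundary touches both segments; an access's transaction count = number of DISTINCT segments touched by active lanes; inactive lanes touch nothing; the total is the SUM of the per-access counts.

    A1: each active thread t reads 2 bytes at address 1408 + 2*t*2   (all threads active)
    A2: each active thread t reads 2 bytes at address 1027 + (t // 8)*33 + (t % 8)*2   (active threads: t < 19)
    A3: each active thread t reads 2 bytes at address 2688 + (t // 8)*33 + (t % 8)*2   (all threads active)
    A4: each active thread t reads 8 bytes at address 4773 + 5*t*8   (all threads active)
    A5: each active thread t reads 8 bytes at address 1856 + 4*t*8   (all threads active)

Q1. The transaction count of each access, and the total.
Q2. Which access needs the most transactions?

A1: 2 transactions
A2: 2 transactions
A3: 2 transactions
A4: 21 transactions
A5: 16 transactions

Answer: 2,2,2,21,16; total 43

Answer: A4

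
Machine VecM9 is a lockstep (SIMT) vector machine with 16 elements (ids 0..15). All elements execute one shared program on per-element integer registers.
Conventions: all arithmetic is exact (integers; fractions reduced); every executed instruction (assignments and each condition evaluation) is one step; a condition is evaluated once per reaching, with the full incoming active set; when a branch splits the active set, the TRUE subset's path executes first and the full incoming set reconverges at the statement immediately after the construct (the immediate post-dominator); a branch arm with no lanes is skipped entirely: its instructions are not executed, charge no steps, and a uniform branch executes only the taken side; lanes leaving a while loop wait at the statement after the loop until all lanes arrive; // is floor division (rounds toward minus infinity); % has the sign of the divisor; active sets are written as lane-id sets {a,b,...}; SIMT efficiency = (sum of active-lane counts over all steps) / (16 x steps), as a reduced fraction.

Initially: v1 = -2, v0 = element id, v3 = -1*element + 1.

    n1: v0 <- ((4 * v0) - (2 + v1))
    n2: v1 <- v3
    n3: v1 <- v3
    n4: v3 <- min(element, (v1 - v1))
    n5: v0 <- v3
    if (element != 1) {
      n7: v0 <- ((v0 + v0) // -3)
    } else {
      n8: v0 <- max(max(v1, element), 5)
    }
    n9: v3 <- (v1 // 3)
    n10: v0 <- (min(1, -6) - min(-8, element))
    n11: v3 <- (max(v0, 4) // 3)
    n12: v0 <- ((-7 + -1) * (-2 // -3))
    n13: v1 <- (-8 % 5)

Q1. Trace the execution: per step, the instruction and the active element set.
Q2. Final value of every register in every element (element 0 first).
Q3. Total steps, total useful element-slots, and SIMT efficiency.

step 0: v0 <- ((4 * v0) - (2 + v1))  {0,1,2,3,4,5,6,7,8,9,10,11,12,13,14,15}
step 1: v1 <- v3                     {0,1,2,3,4,5,6,7,8,9,10,11,12,13,14,15}
step 2: v1 <- v3                     {0,1,2,3,4,5,6,7,8,9,10,11,12,13,14,15}
step 3: v3 <- min(element, (v1 - v1)) {0,1,2,3,4,5,6,7,8,9,10,11,12,13,14,15}
step 4: v0 <- v3                     {0,1,2,3,4,5,6,7,8,9,10,11,12,13,14,15}
step 5: eval (element != 1)          {0,1,2,3,4,5,6,7,8,9,10,11,12,13,14,15}
step 6: v0 <- ((v0 + v0) // -3)      {0,2,3,4,5,6,7,8,9,10,11,12,13,14,15}
step 7: v0 <- max(max(v1, element), 5) {1}
step 8: v3 <- (v1 // 3)              {0,1,2,3,4,5,6,7,8,9,10,11,12,13,14,15}
step 9: v0 <- (min(1, -6) - min(-8, element)) {0,1,2,3,4,5,6,7,8,9,10,11,12,13,14,15}
step 10: v3 <- (max(v0, 4) // 3)      {0,1,2,3,4,5,6,7,8,9,10,11,12,13,14,15}
step 11: v0 <- ((-7 + -1) * (-2 // -3)) {0,1,2,3,4,5,6,7,8,9,10,11,12,13,14,15}
step 12: v1 <- (-8 % 5)               {0,1,2,3,4,5,6,7,8,9,10,11,12,13,14,15}

Answer: 13 steps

v1: 2,2,2,2,2,2,2,2,2,2,2,2,2,2,2,2
v0: 0,0,0,0,0,0,0,0,0,0,0,0,0,0,0,0
v3: 1,1,1,1,1,1,1,1,1,1,1,1,1,1,1,1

steps = 13; useful = 192; efficiency = 192/208 = 12/13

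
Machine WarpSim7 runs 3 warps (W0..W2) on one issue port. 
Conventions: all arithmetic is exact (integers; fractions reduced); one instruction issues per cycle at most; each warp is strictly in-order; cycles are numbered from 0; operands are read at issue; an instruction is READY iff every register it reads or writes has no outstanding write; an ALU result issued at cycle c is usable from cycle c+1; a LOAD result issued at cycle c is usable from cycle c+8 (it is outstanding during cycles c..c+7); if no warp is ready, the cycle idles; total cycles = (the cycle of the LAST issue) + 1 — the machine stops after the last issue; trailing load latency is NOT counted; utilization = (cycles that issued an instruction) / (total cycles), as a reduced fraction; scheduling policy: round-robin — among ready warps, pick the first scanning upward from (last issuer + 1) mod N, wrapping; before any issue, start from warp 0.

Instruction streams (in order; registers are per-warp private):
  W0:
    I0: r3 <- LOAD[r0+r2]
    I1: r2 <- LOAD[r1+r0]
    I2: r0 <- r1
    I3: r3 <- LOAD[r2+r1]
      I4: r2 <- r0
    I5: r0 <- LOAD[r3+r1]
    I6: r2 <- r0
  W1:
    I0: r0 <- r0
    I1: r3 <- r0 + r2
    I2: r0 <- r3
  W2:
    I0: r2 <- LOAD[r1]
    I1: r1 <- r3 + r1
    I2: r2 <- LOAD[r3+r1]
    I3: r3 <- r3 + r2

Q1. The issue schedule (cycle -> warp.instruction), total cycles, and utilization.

cycle 0: W0.I0
cycle 1: W1.I0
cycle 2: W2.I0
cycle 3: W0.I1
cycle 4: W1.I1
cycle 5: W2.I1
cycle 6: W0.I2
cycle 7: W1.I2
cycle 8: idle
cycle 9: idle
cycle 10: W2.I2
cycle 11: W0.I3
cycle 12: W0.I4
cycle 13: idle
cycle 14: idle
cycle 15: idle
cycle 16: idle
cycle 17: idle
cycle 18: W2.I3
cycle 19: W0.I5
cycle 20: idle
cycle 21: idle
cycle 22: idle
cycle 23: idle
cycle 24: idle
cycle 25: idle
cycle 26: idle
cycle 27: W0.I6

Answer: 28 cycles, utilization 1/2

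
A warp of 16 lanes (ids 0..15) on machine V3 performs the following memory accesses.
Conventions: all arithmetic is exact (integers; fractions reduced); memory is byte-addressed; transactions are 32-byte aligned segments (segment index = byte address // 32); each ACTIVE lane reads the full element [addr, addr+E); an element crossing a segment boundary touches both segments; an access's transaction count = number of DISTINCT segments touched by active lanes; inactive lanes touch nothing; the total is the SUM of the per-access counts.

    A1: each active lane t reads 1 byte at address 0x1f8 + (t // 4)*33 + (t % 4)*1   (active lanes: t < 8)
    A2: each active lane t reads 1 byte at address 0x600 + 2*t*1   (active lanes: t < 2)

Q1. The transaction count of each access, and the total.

A1: 2 transactions
A2: 1 transaction

Answer: 2,1; total 3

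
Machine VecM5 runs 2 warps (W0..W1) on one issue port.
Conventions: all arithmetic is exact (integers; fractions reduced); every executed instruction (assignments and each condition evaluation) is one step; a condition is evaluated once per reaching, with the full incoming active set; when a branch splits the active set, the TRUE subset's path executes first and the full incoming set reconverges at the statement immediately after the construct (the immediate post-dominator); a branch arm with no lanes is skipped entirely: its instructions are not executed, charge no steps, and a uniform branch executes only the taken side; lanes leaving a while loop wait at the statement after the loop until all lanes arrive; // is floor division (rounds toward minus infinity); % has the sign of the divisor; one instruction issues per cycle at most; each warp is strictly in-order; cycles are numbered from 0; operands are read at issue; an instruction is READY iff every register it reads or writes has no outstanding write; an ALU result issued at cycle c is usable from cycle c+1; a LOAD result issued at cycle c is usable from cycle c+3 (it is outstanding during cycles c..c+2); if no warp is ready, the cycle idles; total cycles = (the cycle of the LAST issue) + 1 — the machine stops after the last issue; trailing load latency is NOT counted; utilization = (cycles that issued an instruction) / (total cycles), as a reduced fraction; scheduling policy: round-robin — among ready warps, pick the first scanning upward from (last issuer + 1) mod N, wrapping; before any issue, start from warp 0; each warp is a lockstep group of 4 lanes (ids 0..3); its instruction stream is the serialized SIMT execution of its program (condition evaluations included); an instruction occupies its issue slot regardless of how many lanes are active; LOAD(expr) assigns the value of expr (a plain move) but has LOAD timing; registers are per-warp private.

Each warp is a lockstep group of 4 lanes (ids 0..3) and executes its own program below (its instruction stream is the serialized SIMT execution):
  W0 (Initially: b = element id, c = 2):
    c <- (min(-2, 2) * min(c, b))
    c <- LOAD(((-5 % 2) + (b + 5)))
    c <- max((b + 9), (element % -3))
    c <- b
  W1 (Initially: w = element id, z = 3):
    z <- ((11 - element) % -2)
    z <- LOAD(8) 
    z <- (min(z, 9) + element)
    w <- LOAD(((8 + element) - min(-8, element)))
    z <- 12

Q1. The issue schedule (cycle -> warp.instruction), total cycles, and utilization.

cycle 0: W0.I0
cycle 1: W1.I0
cycle 2: W0.I1
cycle 3: W1.I1
cycle 4: idle
cycle 5: W0.I2
cycle 6: W1.I2
cycle 7: W0.I3
cycle 8: W1.I3
cycle 9: W1.I4

Answer: 10 cycles, utilization 9/10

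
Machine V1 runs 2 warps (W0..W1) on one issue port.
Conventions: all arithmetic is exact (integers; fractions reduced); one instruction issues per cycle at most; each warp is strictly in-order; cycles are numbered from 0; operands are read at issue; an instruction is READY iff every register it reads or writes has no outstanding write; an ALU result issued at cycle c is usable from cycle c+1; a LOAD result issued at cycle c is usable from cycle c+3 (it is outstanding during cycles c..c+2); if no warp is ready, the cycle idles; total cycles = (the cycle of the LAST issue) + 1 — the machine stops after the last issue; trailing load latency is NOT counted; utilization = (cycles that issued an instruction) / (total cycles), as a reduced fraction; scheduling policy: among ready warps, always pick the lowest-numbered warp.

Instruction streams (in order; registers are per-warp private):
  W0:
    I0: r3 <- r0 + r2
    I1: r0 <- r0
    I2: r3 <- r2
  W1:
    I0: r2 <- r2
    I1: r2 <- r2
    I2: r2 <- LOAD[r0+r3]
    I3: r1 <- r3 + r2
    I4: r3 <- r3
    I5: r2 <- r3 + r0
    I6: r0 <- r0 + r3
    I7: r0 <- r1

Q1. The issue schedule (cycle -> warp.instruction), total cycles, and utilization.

cycle 0: W0.I0
cycle 1: W0.I1
cycle 2: W0.I2
cycle 3: W1.I0
cycle 4: W1.I1
cycle 5: W1.I2
cycle 6: idle
cycle 7: idle
cycle 8: W1.I3
cycle 9: W1.I4
cycle 10: W1.I5
cycle 11: W1.I6
cycle 12: W1.I7

Answer: 13 cycles, utilization 11/13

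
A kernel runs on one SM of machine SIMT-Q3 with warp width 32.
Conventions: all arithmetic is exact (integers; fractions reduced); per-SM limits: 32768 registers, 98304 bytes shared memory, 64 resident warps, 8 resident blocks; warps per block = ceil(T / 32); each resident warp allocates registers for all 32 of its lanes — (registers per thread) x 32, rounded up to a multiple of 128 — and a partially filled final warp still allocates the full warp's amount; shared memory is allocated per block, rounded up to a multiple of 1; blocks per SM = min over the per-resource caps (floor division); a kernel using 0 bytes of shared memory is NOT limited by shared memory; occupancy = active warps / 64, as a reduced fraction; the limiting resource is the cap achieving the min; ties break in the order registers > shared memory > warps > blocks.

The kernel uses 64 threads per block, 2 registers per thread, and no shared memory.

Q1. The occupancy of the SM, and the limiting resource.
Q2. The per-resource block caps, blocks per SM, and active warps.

Answer: occupancy 1/4, limited by blocks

registers: 128 blocks
shared memory: no limit (kernel uses none)
warps: 32 blocks
blocks: 8 blocks

Answer: 8 blocks, 16 active warps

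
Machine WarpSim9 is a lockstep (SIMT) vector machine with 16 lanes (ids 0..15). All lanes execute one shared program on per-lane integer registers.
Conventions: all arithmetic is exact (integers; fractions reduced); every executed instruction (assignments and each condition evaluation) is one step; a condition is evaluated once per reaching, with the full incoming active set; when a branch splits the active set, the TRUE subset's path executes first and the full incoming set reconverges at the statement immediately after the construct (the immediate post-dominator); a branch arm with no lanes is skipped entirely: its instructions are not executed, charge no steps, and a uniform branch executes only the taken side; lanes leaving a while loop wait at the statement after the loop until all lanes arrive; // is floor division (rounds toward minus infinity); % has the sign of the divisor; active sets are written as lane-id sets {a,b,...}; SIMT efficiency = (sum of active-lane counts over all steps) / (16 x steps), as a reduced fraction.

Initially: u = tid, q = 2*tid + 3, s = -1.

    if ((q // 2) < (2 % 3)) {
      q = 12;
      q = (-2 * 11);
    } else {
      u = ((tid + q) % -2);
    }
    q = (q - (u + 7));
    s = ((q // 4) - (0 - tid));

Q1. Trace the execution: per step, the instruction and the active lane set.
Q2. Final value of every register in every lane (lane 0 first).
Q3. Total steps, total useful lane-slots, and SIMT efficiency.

step 0: eval ((q // 2) < (2 % 3))    {0,1,2,3,4,5,6,7,8,9,10,11,12,13,14,15}
step 1: q <- 12                      {0}
step 2: q <- (-2 * 11)               {0}
step 3: u <- ((tid + q) % -2)        {1,2,3,4,5,6,7,8,9,10,11,12,13,14,15}
step 4: q <- (q - (u + 7))           {0,1,2,3,4,5,6,7,8,9,10,11,12,13,14,15}
step 5: s <- ((q // 4) - (0 - tid))  {0,1,2,3,4,5,6,7,8,9,10,11,12,13,14,15}

Answer: 6 steps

u: 0,0,-1,0,-1,0,-1,0,-1,0,-1,0,-1,0,-1,0
q: -29,-2,1,2,5,6,9,10,13,14,17,18,21,22,25,26
s: -8,0,2,3,5,6,8,9,11,12,14,15,17,18,20,21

steps = 6; useful = 65; efficiency = 65/96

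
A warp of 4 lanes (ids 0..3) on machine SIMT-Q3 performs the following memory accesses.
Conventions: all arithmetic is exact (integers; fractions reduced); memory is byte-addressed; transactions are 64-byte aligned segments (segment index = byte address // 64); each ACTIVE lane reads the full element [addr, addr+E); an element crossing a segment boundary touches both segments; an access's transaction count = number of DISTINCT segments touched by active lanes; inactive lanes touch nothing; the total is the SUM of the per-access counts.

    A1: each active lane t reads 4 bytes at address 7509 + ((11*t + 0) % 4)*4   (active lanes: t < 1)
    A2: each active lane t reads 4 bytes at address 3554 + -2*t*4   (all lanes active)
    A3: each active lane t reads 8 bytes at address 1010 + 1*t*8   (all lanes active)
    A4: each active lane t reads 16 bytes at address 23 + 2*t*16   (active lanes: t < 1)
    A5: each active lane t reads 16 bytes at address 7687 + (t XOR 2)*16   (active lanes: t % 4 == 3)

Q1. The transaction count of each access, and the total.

A1: 1 transaction
A2: 1 transaction
A3: 2 transactions
A4: 1 transaction
A5: 1 transaction

Answer: 1,1,2,1,1; total 6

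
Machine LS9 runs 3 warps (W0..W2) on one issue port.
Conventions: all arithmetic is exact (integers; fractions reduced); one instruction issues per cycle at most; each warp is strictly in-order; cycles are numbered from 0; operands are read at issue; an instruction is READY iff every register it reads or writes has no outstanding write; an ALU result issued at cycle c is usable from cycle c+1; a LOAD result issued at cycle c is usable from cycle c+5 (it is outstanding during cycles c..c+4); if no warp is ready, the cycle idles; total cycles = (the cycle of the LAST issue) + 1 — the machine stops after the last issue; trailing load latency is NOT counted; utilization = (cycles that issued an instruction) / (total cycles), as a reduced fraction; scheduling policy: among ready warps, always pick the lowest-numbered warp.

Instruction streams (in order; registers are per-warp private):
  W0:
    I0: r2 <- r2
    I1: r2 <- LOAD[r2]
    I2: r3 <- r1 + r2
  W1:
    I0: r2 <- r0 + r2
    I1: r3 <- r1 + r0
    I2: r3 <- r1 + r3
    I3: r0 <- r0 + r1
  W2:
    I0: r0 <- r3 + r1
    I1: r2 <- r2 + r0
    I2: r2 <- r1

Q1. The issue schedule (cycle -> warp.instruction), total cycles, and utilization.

cycle 0: W0.I0
cycle 1: W0.I1
cycle 2: W1.I0
cycle 3: W1.I1
cycle 4: W1.I2
cycle 5: W1.I3
cycle 6: W0.I2
cycle 7: W2.I0
cycle 8: W2.I1
cycle 9: W2.I2

Answer: 10 cycles, utilization 1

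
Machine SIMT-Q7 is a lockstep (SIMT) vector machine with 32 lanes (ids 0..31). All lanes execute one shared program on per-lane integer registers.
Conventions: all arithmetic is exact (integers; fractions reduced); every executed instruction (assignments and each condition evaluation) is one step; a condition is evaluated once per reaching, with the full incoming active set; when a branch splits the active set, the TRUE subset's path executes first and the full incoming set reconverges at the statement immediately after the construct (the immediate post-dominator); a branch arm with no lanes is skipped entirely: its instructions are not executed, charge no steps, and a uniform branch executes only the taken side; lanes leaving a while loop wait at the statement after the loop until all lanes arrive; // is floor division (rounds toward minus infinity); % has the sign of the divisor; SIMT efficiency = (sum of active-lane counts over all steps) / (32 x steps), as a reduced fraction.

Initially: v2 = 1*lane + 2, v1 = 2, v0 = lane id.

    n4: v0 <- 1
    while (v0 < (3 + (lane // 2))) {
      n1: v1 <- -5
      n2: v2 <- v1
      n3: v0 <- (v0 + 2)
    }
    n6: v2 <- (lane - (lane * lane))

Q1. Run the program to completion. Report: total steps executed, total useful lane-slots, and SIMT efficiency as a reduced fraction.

Answer: 39 steps, 736 useful, 23/39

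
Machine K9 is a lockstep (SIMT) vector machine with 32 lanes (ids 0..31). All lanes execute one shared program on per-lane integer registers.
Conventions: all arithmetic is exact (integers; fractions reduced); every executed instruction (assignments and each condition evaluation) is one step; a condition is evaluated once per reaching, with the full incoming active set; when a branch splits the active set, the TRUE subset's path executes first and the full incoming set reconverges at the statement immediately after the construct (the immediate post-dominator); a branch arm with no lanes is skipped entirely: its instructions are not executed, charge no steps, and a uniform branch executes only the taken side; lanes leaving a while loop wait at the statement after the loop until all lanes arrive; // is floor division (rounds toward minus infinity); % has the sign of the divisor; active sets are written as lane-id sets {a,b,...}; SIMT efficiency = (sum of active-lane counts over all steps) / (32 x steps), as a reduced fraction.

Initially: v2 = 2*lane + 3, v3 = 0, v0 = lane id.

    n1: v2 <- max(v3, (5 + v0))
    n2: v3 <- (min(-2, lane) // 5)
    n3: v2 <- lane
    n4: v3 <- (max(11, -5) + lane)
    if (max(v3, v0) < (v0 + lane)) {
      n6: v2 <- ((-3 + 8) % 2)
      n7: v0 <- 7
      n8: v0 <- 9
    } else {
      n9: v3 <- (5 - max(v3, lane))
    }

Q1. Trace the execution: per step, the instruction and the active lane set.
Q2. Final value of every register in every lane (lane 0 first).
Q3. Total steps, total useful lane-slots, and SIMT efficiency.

step 0: v2 <- max(v3, (5 + v0))      {0,1,2,3,4,5,6,7,8,9,10,11,12,13,14,15,16,17,18,19,20,21,22,23,24,25,26,27,28,29,30,31}
step 1: v3 <- (min(-2, lane) // 5)   {0,1,2,3,4,5,6,7,8,9,10,11,12,13,14,15,16,17,18,19,20,21,22,23,24,25,26,27,28,29,30,31}
step 2: v2 <- lane                   {0,1,2,3,4,5,6,7,8,9,10,11,12,13,14,15,16,17,18,19,20,21,22,23,24,25,26,27,28,29,30,31}
step 3: v3 <- (max(11, -5) + lane)   {0,1,2,3,4,5,6,7,8,9,10,11,12,13,14,15,16,17,18,19,20,21,22,23,24,25,26,27,28,29,30,31}
step 4: eval (max(v3, v0) < (v0 + lane)) {0,1,2,3,4,5,6,7,8,9,10,11,12,13,14,15,16,17,18,19,20,21,22,23,24,25,26,27,28,29,30,31}
step 5: v2 <- ((-3 + 8) % 2)         {12,13,14,15,16,17,18,19,20,21,22,23,24,25,26,27,28,29,30,31}
step 6: v0 <- 7                      {12,13,14,15,16,17,18,19,20,21,22,23,24,25,26,27,28,29,30,31}
step 7: v0 <- 9                      {12,13,14,15,16,17,18,19,20,21,22,23,24,25,26,27,28,29,30,31}
step 8: v3 <- (5 - max(v3, lane))    {0,1,2,3,4,5,6,7,8,9,10,11}

Answer: 9 steps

v2: 0,1,2,3,4,5,6,7,8,9,10,11,1,1,1,1,1,1,1,1,1,1,1,1,1,1,1,1,1,1,1,1
v3: -6,-7,-8,-9,-10,-11,-12,-13,-14,-15,-16,-17,23,24,25,26,27,28,29,30,31,32,33,34,35,36,37,38,39,40,41,42
v0: 0,1,2,3,4,5,6,7,8,9,10,11,9,9,9,9,9,9,9,9,9,9,9,9,9,9,9,9,9,9,9,9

steps = 9; useful = 232; efficiency = 232/288 = 29/36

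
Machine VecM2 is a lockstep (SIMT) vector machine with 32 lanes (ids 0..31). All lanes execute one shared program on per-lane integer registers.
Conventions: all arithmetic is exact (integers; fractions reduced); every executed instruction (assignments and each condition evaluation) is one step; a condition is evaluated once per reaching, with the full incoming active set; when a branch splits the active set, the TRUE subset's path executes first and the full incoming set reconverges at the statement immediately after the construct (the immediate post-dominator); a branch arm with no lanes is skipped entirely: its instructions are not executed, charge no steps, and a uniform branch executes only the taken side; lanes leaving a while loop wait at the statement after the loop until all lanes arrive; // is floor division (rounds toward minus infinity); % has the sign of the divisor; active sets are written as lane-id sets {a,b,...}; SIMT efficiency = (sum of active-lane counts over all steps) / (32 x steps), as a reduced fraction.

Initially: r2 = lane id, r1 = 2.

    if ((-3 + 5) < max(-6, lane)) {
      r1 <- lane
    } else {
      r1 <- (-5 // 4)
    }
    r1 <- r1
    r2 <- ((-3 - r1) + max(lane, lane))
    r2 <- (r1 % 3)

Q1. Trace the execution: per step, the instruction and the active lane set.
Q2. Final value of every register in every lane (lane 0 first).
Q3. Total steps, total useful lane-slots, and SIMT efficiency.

step 0: eval ((-3 + 5) < max(-6, lane)) {0,1,2,3,4,5,6,7,8,9,10,11,12,13,14,15,16,17,18,19,20,21,22,23,24,25,26,27,28,29,30,31}
step 1: r1 <- lane                   {3,4,5,6,7,8,9,10,11,12,13,14,15,16,17,18,19,20,21,22,23,24,25,26,27,28,29,30,31}
step 2: r1 <- (-5 // 4)              {0,1,2}
step 3: r1 <- r1                     {0,1,2,3,4,5,6,7,8,9,10,11,12,13,14,15,16,17,18,19,20,21,22,23,24,25,26,27,28,29,30,31}
step 4: r2 <- ((-3 - r1) + max(lane, lane)) {0,1,2,3,4,5,6,7,8,9,10,11,12,13,14,15,16,17,18,19,20,21,22,23,24,25,26,27,28,29,30,31}
step 5: r2 <- (r1 % 3)               {0,1,2,3,4,5,6,7,8,9,10,11,12,13,14,15,16,17,18,19,20,21,22,23,24,25,26,27,28,29,30,31}

Answer: 6 steps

r2: 1,1,1,0,1,2,0,1,2,0,1,2,0,1,2,0,1,2,0,1,2,0,1,2,0,1,2,0,1,2,0,1
r1: -2,-2,-2,3,4,5,6,7,8,9,10,11,12,13,14,15,16,17,18,19,20,21,22,23,24,25,26,27,28,29,30,31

steps = 6; useful = 160; efficiency = 160/192 = 5/6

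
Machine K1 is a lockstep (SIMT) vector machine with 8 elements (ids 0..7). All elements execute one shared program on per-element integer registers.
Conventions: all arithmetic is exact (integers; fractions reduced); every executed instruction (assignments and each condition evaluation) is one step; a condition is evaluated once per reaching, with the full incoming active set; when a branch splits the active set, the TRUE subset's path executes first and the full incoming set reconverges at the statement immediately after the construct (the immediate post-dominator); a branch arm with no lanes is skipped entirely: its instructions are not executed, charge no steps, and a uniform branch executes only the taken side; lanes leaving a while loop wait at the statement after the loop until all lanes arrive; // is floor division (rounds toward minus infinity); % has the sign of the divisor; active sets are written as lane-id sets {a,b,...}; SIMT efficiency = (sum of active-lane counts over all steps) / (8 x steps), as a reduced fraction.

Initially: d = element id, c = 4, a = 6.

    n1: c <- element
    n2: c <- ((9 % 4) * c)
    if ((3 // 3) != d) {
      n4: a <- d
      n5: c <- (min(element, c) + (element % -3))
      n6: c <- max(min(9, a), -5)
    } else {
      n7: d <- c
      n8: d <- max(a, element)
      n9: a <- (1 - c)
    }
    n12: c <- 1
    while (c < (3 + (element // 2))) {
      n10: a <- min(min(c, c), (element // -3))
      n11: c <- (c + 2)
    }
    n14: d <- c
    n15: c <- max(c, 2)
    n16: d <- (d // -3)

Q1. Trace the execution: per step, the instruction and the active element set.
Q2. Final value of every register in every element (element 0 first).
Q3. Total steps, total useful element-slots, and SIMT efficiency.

step 0: c <- element                 {0,1,2,3,4,5,6,7}
step 1: c <- ((9 % 4) * c)           {0,1,2,3,4,5,6,7}
step 2: eval ((3 // 3) != d)         {0,1,2,3,4,5,6,7}
step 3: a <- d                       {0,2,3,4,5,6,7}
step 4: c <- (min(element, c) + (element % -3)) {0,2,3,4,5,6,7}
step 5: c <- max(min(9, a), -5)      {0,2,3,4,5,6,7}
step 6: d <- c                       {1}
step 7: d <- max(a, element)         {1}
step 8: a <- (1 - c)                 {1}
step 9: c <- 1                       {0,1,2,3,4,5,6,7}
step 10: eval (c < (3 + (element // 2))) {0,1,2,3,4,5,6,7}
step 11: a <- min(min(c, c), (element // -3)) {0,1,2,3,4,5,6,7}
step 12: c <- (c + 2)                 {0,1,2,3,4,5,6,7}
step 13: eval (c < (3 + (element // 2))) {0,1,2,3,4,5,6,7}
step 14: a <- min(min(c, c), (element // -3)) {2,3,4,5,6,7}
step 15: c <- (c + 2)                 {2,3,4,5,6,7}
step 16: eval (c < (3 + (element // 2))) {2,3,4,5,6,7}
step 17: a <- min(min(c, c), (element // -3)) {6,7}
step 18: c <- (c + 2)                 {6,7}
step 19: eval (c < (3 + (element // 2))) {6,7}
step 20: d <- c                       {0,1,2,3,4,5,6,7}
step 21: c <- max(c, 2)               {0,1,2,3,4,5,6,7}
step 22: d <- (d // -3)               {0,1,2,3,4,5,6,7}

Answer: 23 steps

d: -1,-1,-2,-2,-2,-2,-3,-3
c: 3,3,5,5,5,5,7,7
a: 0,-1,-1,-1,-2,-2,-2,-3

steps = 23; useful = 136; efficiency = 136/184 = 17/23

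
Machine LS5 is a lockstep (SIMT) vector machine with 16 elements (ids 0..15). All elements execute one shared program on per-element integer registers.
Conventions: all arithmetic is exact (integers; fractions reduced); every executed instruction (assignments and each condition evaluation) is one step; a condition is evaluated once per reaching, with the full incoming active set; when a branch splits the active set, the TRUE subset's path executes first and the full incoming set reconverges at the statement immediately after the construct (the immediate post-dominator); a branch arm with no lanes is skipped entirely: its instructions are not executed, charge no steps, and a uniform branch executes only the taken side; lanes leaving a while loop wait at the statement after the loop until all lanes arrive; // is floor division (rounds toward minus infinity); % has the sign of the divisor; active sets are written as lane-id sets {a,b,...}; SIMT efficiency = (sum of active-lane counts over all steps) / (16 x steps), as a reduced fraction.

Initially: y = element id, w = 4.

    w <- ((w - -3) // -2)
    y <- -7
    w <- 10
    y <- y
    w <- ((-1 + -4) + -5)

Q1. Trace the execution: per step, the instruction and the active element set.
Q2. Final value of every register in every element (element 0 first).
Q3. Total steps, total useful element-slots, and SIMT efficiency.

step 0: w <- ((w - -3) // -2)        {0,1,2,3,4,5,6,7,8,9,10,11,12,13,14,15}
step 1: y <- -7                      {0,1,2,3,4,5,6,7,8,9,10,11,12,13,14,15}
step 2: w <- 10                      {0,1,2,3,4,5,6,7,8,9,10,11,12,13,14,15}
step 3: y <- y                       {0,1,2,3,4,5,6,7,8,9,10,11,12,13,14,15}
step 4: w <- ((-1 + -4) + -5)        {0,1,2,3,4,5,6,7,8,9,10,11,12,13,14,15}

Answer: 5 steps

y: -7,-7,-7,-7,-7,-7,-7,-7,-7,-7,-7,-7,-7,-7,-7,-7
w: -10,-10,-10,-10,-10,-10,-10,-10,-10,-10,-10,-10,-10,-10,-10,-10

steps = 5; useful = 80; efficiency = 80/80 = 1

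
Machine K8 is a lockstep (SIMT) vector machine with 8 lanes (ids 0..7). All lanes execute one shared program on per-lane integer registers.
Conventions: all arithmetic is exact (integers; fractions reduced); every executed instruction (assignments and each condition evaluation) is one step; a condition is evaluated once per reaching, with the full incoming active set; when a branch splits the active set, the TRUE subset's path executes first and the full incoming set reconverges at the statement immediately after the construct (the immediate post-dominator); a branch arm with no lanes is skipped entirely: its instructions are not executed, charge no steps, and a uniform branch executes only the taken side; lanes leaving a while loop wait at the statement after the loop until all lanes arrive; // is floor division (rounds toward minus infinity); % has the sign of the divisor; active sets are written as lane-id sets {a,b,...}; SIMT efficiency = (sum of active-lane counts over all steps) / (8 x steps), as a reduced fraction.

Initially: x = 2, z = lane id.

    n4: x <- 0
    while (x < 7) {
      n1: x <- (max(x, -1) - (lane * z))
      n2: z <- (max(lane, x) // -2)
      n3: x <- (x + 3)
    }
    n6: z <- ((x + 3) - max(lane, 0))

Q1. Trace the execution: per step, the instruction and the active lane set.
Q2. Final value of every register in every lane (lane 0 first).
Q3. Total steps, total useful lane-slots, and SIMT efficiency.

step 0: x <- 0                       {0,1,2,3,4,5,6,7}
step 1: eval (x < 7)                 {0,1,2,3,4,5,6,7}
step 2: x <- (max(x, -1) - (lane * z)) {0,1,2,3,4,5,6,7}
step 3: z <- (max(lane, x) // -2)    {0,1,2,3,4,5,6,7}
step 4: x <- (x + 3)                 {0,1,2,3,4,5,6,7}
step 5: eval (x < 7)                 {0,1,2,3,4,5,6,7}
step 6: x <- (max(x, -1) - (lane * z)) {0,1,2,3,4,5,6,7}
step 7: z <- (max(lane, x) // -2)    {0,1,2,3,4,5,6,7}
step 8: x <- (x + 3)                 {0,1,2,3,4,5,6,7}
step 9: eval (x < 7)                 {0,1,2,3,4,5,6,7}
step 10: x <- (max(x, -1) - (lane * z)) {0,1,2}
step 11: z <- (max(lane, x) // -2)    {0,1,2}
step 12: x <- (x + 3)                 {0,1,2}
step 13: eval (x < 7)                 {0,1,2}
step 14: z <- ((x + 3) - max(lane, 0)) {0,1,2,3,4,5,6,7}

Answer: 15 steps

x: 9,11,9,8,10,17,20,30
z: 12,13,10,8,9,15,17,26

steps = 15; useful = 100; efficiency = 100/120 = 5/6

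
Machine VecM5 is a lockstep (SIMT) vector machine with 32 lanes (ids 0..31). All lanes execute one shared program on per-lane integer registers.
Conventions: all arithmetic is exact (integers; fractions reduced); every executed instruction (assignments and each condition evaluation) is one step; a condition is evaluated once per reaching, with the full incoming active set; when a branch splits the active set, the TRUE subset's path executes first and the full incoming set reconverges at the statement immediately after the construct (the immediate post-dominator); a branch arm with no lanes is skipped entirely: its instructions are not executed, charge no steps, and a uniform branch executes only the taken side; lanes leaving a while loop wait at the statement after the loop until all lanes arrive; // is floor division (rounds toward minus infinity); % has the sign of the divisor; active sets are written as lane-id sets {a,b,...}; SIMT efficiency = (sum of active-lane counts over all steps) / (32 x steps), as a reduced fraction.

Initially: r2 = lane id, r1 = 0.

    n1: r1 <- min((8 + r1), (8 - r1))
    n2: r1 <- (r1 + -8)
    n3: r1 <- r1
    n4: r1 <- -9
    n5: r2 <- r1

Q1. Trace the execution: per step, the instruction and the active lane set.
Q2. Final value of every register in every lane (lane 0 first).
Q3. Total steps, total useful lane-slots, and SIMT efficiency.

step 0: r1 <- min((8 + r1), (8 - r1)) {0,1,2,3,4,5,6,7,8,9,10,11,12,13,14,15,16,17,18,19,20,21,22,23,24,25,26,27,28,29,30,31}
step 1: r1 <- (r1 + -8)              {0,1,2,3,4,5,6,7,8,9,10,11,12,13,14,15,16,17,18,19,20,21,22,23,24,25,26,27,28,29,30,31}
step 2: r1 <- r1                     {0,1,2,3,4,5,6,7,8,9,10,11,12,13,14,15,16,17,18,19,20,21,22,23,24,25,26,27,28,29,30,31}
step 3: r1 <- -9                     {0,1,2,3,4,5,6,7,8,9,10,11,12,13,14,15,16,17,18,19,20,21,22,23,24,25,26,27,28,29,30,31}
step 4: r2 <- r1                     {0,1,2,3,4,5,6,7,8,9,10,11,12,13,14,15,16,17,18,19,20,21,22,23,24,25,26,27,28,29,30,31}

Answer: 5 steps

r2: -9,-9,-9,-9,-9,-9,-9,-9,-9,-9,-9,-9,-9,-9,-9,-9,-9,-9,-9,-9,-9,-9,-9,-9,-9,-9,-9,-9,-9,-9,-9,-9
r1: -9,-9,-9,-9,-9,-9,-9,-9,-9,-9,-9,-9,-9,-9,-9,-9,-9,-9,-9,-9,-9,-9,-9,-9,-9,-9,-9,-9,-9,-9,-9,-9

steps = 5; useful = 160; efficiency = 160/160 = 1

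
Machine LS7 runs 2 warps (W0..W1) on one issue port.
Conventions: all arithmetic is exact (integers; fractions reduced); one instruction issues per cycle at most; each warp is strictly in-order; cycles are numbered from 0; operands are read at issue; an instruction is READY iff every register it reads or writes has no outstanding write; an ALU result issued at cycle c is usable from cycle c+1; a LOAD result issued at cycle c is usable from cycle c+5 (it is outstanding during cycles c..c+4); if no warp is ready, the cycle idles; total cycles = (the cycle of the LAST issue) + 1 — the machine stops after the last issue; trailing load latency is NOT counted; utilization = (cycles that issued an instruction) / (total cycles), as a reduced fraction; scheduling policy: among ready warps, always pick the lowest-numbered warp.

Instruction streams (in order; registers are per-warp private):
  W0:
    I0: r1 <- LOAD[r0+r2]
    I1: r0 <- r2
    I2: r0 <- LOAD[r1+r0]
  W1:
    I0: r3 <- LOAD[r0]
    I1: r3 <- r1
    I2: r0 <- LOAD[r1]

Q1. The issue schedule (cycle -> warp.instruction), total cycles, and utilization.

cycle 0: W0.I0
cycle 1: W0.I1
cycle 2: W1.I0
cycle 3: idle
cycle 4: idle
cycle 5: W0.I2
cycle 6: idle
cycle 7: W1.I1
cycle 8: W1.I2

Answer: 9 cycles, utilization 2/3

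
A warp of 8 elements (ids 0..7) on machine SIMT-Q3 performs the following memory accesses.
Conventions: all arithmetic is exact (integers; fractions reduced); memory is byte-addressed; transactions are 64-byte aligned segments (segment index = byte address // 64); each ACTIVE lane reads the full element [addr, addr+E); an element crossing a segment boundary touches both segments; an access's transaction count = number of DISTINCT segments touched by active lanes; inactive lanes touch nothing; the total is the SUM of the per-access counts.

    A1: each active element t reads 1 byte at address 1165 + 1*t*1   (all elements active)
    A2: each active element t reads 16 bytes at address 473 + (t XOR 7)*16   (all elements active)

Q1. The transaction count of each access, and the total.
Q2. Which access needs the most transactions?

A1: 1 transaction
A2: 3 transactions

Answer: 1,3; total 4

Answer: A2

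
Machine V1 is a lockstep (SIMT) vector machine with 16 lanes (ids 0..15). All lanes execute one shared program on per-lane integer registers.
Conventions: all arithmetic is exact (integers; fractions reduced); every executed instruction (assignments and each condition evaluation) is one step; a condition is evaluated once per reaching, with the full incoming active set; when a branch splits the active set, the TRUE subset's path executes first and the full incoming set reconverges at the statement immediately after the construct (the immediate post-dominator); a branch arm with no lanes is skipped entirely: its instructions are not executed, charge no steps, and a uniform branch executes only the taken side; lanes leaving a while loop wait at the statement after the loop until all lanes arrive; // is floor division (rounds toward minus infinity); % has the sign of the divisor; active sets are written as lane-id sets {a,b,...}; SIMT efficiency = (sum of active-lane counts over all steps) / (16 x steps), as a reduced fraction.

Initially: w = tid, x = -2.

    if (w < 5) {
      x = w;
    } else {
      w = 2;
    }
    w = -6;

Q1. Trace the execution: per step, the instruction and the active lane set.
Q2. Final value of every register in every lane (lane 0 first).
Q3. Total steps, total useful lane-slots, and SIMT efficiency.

step 0: eval (w < 5)                 {0,1,2,3,4,5,6,7,8,9,10,11,12,13,14,15}
step 1: x <- w                       {0,1,2,3,4}
step 2: w <- 2                       {5,6,7,8,9,10,11,12,13,14,15}
step 3: w <- -6                      {0,1,2,3,4,5,6,7,8,9,10,11,12,13,14,15}

Answer: 4 steps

w: -6,-6,-6,-6,-6,-6,-6,-6,-6,-6,-6,-6,-6,-6,-6,-6
x: 0,1,2,3,4,-2,-2,-2,-2,-2,-2,-2,-2,-2,-2,-2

steps = 4; useful = 48; efficiency = 48/64 = 3/4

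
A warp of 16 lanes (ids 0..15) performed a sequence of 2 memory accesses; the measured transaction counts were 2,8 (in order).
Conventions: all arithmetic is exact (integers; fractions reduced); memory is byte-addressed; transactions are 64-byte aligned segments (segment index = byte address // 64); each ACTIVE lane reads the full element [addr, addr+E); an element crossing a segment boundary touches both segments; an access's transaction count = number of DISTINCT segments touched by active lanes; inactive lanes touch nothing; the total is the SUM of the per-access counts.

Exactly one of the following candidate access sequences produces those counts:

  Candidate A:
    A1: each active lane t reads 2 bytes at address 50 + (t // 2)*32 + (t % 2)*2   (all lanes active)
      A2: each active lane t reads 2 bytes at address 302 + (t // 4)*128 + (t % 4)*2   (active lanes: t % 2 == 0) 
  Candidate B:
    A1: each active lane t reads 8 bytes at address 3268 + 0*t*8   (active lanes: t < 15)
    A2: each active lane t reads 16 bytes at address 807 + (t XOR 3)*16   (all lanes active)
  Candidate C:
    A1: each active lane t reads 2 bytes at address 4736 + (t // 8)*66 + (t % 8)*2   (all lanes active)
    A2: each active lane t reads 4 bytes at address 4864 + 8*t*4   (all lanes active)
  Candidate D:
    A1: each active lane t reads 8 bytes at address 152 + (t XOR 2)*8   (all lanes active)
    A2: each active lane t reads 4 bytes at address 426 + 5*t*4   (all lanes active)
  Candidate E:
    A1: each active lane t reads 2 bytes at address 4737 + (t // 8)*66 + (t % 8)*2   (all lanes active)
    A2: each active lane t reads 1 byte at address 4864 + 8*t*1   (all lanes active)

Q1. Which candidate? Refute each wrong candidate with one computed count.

A: A1 gives 5 transactions, not 2
B: A1 gives 1 transaction, not 2
D: A1 gives 3 transactions, not 2
E: A2 gives 2 transactions, not 8
C: all counts match (2,8)

Answer: C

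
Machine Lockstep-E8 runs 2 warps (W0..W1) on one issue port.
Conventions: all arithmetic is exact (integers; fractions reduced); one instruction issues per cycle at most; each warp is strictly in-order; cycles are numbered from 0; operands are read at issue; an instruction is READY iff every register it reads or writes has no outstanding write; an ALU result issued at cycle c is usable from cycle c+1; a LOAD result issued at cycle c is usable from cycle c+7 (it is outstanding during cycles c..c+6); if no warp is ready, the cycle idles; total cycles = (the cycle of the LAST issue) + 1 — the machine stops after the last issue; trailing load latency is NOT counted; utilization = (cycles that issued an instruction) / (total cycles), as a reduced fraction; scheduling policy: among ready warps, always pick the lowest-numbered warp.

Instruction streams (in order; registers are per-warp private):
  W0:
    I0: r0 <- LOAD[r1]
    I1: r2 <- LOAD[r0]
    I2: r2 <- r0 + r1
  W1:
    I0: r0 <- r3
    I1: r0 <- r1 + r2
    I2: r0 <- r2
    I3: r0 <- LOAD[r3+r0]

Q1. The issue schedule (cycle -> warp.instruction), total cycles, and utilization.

cycle 0: W0.I0
cycle 1: W1.I0
cycle 2: W1.I1
cycle 3: W1.I2
cycle 4: W1.I3
cycle 5: idle
cycle 6: idle
cycle 7: W0.I1
cycle 8: idle
cycle 9: idle
cycle 10: idle
cycle 11: idle
cycle 12: idle
cycle 13: idle
cycle 14: W0.I2

Answer: 15 cycles, utilization 7/15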